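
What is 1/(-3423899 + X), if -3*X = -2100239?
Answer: -3/8171458 ≈ -3.6713e-7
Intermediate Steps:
X = 2100239/3 (X = -1/3*(-2100239) = 2100239/3 ≈ 7.0008e+5)
1/(-3423899 + X) = 1/(-3423899 + 2100239/3) = 1/(-8171458/3) = -3/8171458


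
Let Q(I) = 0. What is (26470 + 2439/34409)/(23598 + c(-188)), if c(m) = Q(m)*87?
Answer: 910808669/811983582 ≈ 1.1217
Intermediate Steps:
c(m) = 0 (c(m) = 0*87 = 0)
(26470 + 2439/34409)/(23598 + c(-188)) = (26470 + 2439/34409)/(23598 + 0) = (26470 + 2439*(1/34409))/23598 = (26470 + 2439/34409)*(1/23598) = (910808669/34409)*(1/23598) = 910808669/811983582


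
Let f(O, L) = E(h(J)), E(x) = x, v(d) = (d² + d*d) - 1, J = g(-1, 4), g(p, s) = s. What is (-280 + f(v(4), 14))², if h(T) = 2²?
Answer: 76176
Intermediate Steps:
J = 4
h(T) = 4
v(d) = -1 + 2*d² (v(d) = (d² + d²) - 1 = 2*d² - 1 = -1 + 2*d²)
f(O, L) = 4
(-280 + f(v(4), 14))² = (-280 + 4)² = (-276)² = 76176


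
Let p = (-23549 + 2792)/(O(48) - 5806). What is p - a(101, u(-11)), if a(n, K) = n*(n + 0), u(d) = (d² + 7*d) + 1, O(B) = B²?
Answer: -2100185/206 ≈ -10195.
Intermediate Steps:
u(d) = 1 + d² + 7*d
p = 1221/206 (p = (-23549 + 2792)/(48² - 5806) = -20757/(2304 - 5806) = -20757/(-3502) = -20757*(-1/3502) = 1221/206 ≈ 5.9272)
a(n, K) = n² (a(n, K) = n*n = n²)
p - a(101, u(-11)) = 1221/206 - 1*101² = 1221/206 - 1*10201 = 1221/206 - 10201 = -2100185/206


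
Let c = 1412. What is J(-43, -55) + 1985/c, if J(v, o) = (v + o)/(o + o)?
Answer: 178363/77660 ≈ 2.2967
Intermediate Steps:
J(v, o) = (o + v)/(2*o) (J(v, o) = (o + v)/((2*o)) = (o + v)*(1/(2*o)) = (o + v)/(2*o))
J(-43, -55) + 1985/c = (½)*(-55 - 43)/(-55) + 1985/1412 = (½)*(-1/55)*(-98) + 1985*(1/1412) = 49/55 + 1985/1412 = 178363/77660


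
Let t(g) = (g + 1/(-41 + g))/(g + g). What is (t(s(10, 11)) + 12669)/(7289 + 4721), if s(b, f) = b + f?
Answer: 10642379/10088400 ≈ 1.0549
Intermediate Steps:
t(g) = (g + 1/(-41 + g))/(2*g) (t(g) = (g + 1/(-41 + g))/((2*g)) = (g + 1/(-41 + g))*(1/(2*g)) = (g + 1/(-41 + g))/(2*g))
(t(s(10, 11)) + 12669)/(7289 + 4721) = ((1 + (10 + 11)**2 - 41*(10 + 11))/(2*(10 + 11)*(-41 + (10 + 11))) + 12669)/(7289 + 4721) = ((1/2)*(1 + 21**2 - 41*21)/(21*(-41 + 21)) + 12669)/12010 = ((1/2)*(1/21)*(1 + 441 - 861)/(-20) + 12669)*(1/12010) = ((1/2)*(1/21)*(-1/20)*(-419) + 12669)*(1/12010) = (419/840 + 12669)*(1/12010) = (10642379/840)*(1/12010) = 10642379/10088400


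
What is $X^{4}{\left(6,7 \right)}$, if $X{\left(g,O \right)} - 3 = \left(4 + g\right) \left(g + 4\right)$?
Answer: $112550881$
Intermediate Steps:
$X{\left(g,O \right)} = 3 + \left(4 + g\right)^{2}$ ($X{\left(g,O \right)} = 3 + \left(4 + g\right) \left(g + 4\right) = 3 + \left(4 + g\right) \left(4 + g\right) = 3 + \left(4 + g\right)^{2}$)
$X^{4}{\left(6,7 \right)} = \left(3 + \left(4 + 6\right)^{2}\right)^{4} = \left(3 + 10^{2}\right)^{4} = \left(3 + 100\right)^{4} = 103^{4} = 112550881$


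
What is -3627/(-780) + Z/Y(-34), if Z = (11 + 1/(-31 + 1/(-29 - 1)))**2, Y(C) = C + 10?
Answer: -37669967/104011320 ≈ -0.36217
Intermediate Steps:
Y(C) = 10 + C
Z = 104264521/866761 (Z = (11 + 1/(-31 + 1/(-30)))**2 = (11 + 1/(-31 - 1/30))**2 = (11 + 1/(-931/30))**2 = (11 - 30/931)**2 = (10211/931)**2 = 104264521/866761 ≈ 120.29)
-3627/(-780) + Z/Y(-34) = -3627/(-780) + 104264521/(866761*(10 - 34)) = -3627*(-1/780) + (104264521/866761)/(-24) = 93/20 + (104264521/866761)*(-1/24) = 93/20 - 104264521/20802264 = -37669967/104011320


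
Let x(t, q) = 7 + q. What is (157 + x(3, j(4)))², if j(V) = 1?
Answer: 27225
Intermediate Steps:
(157 + x(3, j(4)))² = (157 + (7 + 1))² = (157 + 8)² = 165² = 27225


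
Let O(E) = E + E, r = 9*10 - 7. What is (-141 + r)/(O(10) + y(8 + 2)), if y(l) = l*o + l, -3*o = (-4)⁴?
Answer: 87/1235 ≈ 0.070445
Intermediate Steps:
o = -256/3 (o = -⅓*(-4)⁴ = -⅓*256 = -256/3 ≈ -85.333)
r = 83 (r = 90 - 7 = 83)
y(l) = -253*l/3 (y(l) = l*(-256/3) + l = -256*l/3 + l = -253*l/3)
O(E) = 2*E
(-141 + r)/(O(10) + y(8 + 2)) = (-141 + 83)/(2*10 - 253*(8 + 2)/3) = -58/(20 - 253/3*10) = -58/(20 - 2530/3) = -58/(-2470/3) = -58*(-3/2470) = 87/1235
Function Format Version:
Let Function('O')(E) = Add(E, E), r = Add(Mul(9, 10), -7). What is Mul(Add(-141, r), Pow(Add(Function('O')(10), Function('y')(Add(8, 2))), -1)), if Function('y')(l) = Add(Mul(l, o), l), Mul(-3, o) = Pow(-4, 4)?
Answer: Rational(87, 1235) ≈ 0.070445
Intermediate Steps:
o = Rational(-256, 3) (o = Mul(Rational(-1, 3), Pow(-4, 4)) = Mul(Rational(-1, 3), 256) = Rational(-256, 3) ≈ -85.333)
r = 83 (r = Add(90, -7) = 83)
Function('y')(l) = Mul(Rational(-253, 3), l) (Function('y')(l) = Add(Mul(l, Rational(-256, 3)), l) = Add(Mul(Rational(-256, 3), l), l) = Mul(Rational(-253, 3), l))
Function('O')(E) = Mul(2, E)
Mul(Add(-141, r), Pow(Add(Function('O')(10), Function('y')(Add(8, 2))), -1)) = Mul(Add(-141, 83), Pow(Add(Mul(2, 10), Mul(Rational(-253, 3), Add(8, 2))), -1)) = Mul(-58, Pow(Add(20, Mul(Rational(-253, 3), 10)), -1)) = Mul(-58, Pow(Add(20, Rational(-2530, 3)), -1)) = Mul(-58, Pow(Rational(-2470, 3), -1)) = Mul(-58, Rational(-3, 2470)) = Rational(87, 1235)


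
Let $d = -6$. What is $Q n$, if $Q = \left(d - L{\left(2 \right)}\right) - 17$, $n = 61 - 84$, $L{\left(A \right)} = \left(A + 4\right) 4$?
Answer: $1081$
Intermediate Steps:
$L{\left(A \right)} = 16 + 4 A$ ($L{\left(A \right)} = \left(4 + A\right) 4 = 16 + 4 A$)
$n = -23$ ($n = 61 - 84 = -23$)
$Q = -47$ ($Q = \left(-6 - \left(16 + 4 \cdot 2\right)\right) - 17 = \left(-6 - \left(16 + 8\right)\right) - 17 = \left(-6 - 24\right) - 17 = -30 - 17 = -47$)
$Q n = \left(-47\right) \left(-23\right) = 1081$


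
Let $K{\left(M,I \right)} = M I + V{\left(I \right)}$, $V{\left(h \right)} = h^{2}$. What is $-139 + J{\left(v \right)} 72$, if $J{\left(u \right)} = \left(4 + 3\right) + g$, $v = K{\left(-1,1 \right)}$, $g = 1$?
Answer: $437$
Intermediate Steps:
$K{\left(M,I \right)} = I^{2} + I M$ ($K{\left(M,I \right)} = M I + I^{2} = I M + I^{2} = I^{2} + I M$)
$v = 0$ ($v = 1 \left(1 - 1\right) = 1 \cdot 0 = 0$)
$J{\left(u \right)} = 8$ ($J{\left(u \right)} = \left(4 + 3\right) + 1 = 7 + 1 = 8$)
$-139 + J{\left(v \right)} 72 = -139 + 8 \cdot 72 = -139 + 576 = 437$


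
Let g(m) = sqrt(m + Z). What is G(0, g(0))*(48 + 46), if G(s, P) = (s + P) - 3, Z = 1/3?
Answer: -282 + 94*sqrt(3)/3 ≈ -227.73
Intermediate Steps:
Z = 1/3 (Z = 1*(1/3) = 1/3 ≈ 0.33333)
g(m) = sqrt(1/3 + m) (g(m) = sqrt(m + 1/3) = sqrt(1/3 + m))
G(s, P) = -3 + P + s (G(s, P) = (P + s) - 3 = -3 + P + s)
G(0, g(0))*(48 + 46) = (-3 + sqrt(3 + 9*0)/3 + 0)*(48 + 46) = (-3 + sqrt(3 + 0)/3 + 0)*94 = (-3 + sqrt(3)/3 + 0)*94 = (-3 + sqrt(3)/3)*94 = -282 + 94*sqrt(3)/3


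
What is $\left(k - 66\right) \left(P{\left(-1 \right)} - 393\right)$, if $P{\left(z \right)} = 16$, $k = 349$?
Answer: $-106691$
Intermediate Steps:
$\left(k - 66\right) \left(P{\left(-1 \right)} - 393\right) = \left(349 - 66\right) \left(16 - 393\right) = 283 \left(-377\right) = -106691$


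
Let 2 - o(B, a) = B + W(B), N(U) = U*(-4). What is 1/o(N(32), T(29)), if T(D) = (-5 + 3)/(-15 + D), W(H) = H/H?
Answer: 1/129 ≈ 0.0077519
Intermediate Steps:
W(H) = 1
T(D) = -2/(-15 + D)
N(U) = -4*U
o(B, a) = 1 - B (o(B, a) = 2 - (B + 1) = 2 - (1 + B) = 2 + (-1 - B) = 1 - B)
1/o(N(32), T(29)) = 1/(1 - (-4)*32) = 1/(1 - 1*(-128)) = 1/(1 + 128) = 1/129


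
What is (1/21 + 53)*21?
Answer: 1114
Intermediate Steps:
(1/21 + 53)*21 = (1114/21)*21 = 1114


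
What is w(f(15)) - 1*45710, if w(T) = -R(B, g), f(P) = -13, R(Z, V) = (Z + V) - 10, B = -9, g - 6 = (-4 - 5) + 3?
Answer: -45691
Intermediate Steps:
g = 0 (g = 6 + ((-4 - 5) + 3) = 6 + (-9 + 3) = 6 - 6 = 0)
R(Z, V) = -10 + V + Z (R(Z, V) = (V + Z) - 10 = -10 + V + Z)
w(T) = 19 (w(T) = -(-10 + 0 - 9) = -1*(-19) = 19)
w(f(15)) - 1*45710 = 19 - 1*45710 = 19 - 45710 = -45691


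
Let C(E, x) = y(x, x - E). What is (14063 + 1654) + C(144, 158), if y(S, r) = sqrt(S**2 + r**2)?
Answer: 15717 + 2*sqrt(6290) ≈ 15876.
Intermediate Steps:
C(E, x) = sqrt(x**2 + (x - E)**2)
(14063 + 1654) + C(144, 158) = (14063 + 1654) + sqrt(158**2 + (144 - 1*158)**2) = 15717 + sqrt(24964 + (144 - 158)**2) = 15717 + sqrt(24964 + (-14)**2) = 15717 + sqrt(24964 + 196) = 15717 + sqrt(25160) = 15717 + 2*sqrt(6290)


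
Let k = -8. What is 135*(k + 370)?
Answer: 48870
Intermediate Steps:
135*(k + 370) = 135*(-8 + 370) = 135*362 = 48870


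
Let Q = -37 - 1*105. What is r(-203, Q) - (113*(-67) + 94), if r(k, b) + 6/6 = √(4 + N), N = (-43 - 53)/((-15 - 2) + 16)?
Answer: 7486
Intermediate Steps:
Q = -142 (Q = -37 - 105 = -142)
N = 96 (N = -96/(-17 + 16) = -96/(-1) = -96*(-1) = 96)
r(k, b) = 9 (r(k, b) = -1 + √(4 + 96) = -1 + √100 = -1 + 10 = 9)
r(-203, Q) - (113*(-67) + 94) = 9 - (113*(-67) + 94) = 9 - (-7571 + 94) = 9 - 1*(-7477) = 9 + 7477 = 7486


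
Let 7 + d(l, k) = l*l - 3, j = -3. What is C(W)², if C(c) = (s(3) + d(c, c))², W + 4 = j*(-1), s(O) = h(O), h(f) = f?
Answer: 1296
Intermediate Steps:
d(l, k) = -10 + l² (d(l, k) = -7 + (l*l - 3) = -7 + (l² - 3) = -7 + (-3 + l²) = -10 + l²)
s(O) = O
W = -1 (W = -4 - 3*(-1) = -4 + 3 = -1)
C(c) = (-7 + c²)² (C(c) = (3 + (-10 + c²))² = (-7 + c²)²)
C(W)² = ((-7 + (-1)²)²)² = ((-7 + 1)²)² = ((-6)²)² = 36² = 1296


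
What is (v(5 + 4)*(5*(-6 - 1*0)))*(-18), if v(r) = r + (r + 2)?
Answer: 10800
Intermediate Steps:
v(r) = 2 + 2*r (v(r) = r + (2 + r) = 2 + 2*r)
(v(5 + 4)*(5*(-6 - 1*0)))*(-18) = ((2 + 2*(5 + 4))*(5*(-6 - 1*0)))*(-18) = ((2 + 2*9)*(5*(-6 + 0)))*(-18) = ((2 + 18)*(5*(-6)))*(-18) = (20*(-30))*(-18) = -600*(-18) = 10800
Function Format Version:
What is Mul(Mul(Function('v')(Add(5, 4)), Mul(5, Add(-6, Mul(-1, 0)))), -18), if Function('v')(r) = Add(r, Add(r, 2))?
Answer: 10800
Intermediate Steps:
Function('v')(r) = Add(2, Mul(2, r)) (Function('v')(r) = Add(r, Add(2, r)) = Add(2, Mul(2, r)))
Mul(Mul(Function('v')(Add(5, 4)), Mul(5, Add(-6, Mul(-1, 0)))), -18) = Mul(Mul(Add(2, Mul(2, Add(5, 4))), Mul(5, Add(-6, Mul(-1, 0)))), -18) = Mul(Mul(Add(2, Mul(2, 9)), Mul(5, Add(-6, 0))), -18) = Mul(Mul(Add(2, 18), Mul(5, -6)), -18) = Mul(Mul(20, -30), -18) = Mul(-600, -18) = 10800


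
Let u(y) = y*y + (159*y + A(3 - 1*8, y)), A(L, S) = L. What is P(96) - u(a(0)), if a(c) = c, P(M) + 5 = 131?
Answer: 131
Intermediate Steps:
P(M) = 126 (P(M) = -5 + 131 = 126)
u(y) = -5 + y**2 + 159*y (u(y) = y*y + (159*y + (3 - 1*8)) = y**2 + (159*y + (3 - 8)) = y**2 + (159*y - 5) = y**2 + (-5 + 159*y) = -5 + y**2 + 159*y)
P(96) - u(a(0)) = 126 - (-5 + 0**2 + 159*0) = 126 - (-5 + 0 + 0) = 126 - 1*(-5) = 126 + 5 = 131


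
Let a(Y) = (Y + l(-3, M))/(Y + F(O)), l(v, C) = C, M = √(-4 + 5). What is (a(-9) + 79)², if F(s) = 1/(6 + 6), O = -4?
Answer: 73085401/11449 ≈ 6383.6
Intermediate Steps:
M = 1 (M = √1 = 1)
F(s) = 1/12
a(Y) = (1 + Y)/(1/12 + Y) (a(Y) = (Y + 1)/(Y + 1/12) = (1 + Y)/(1/12 + Y))
(a(-9) + 79)² = (12*(1 - 9)/(1 + 12*(-9)) + 79)² = (12*(-8)/(1 - 108) + 79)² = (12*(-8)/(-107) + 79)² = (12*(-1/107)*(-8) + 79)² = (96/107 + 79)² = (8549/107)² = 73085401/11449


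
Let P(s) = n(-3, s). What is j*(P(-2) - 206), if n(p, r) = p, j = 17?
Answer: -3553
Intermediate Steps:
P(s) = -3
j*(P(-2) - 206) = 17*(-3 - 206) = 17*(-209) = -3553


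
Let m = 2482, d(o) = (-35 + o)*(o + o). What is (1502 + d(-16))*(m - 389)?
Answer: 6559462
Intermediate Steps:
d(o) = 2*o*(-35 + o) (d(o) = (-35 + o)*(2*o) = 2*o*(-35 + o))
(1502 + d(-16))*(m - 389) = (1502 + 2*(-16)*(-35 - 16))*(2482 - 389) = (1502 + 2*(-16)*(-51))*2093 = (1502 + 1632)*2093 = 3134*2093 = 6559462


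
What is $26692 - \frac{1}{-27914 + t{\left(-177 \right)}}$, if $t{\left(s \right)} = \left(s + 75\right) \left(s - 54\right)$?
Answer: $\frac{116163585}{4352} \approx 26692.0$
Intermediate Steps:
$t{\left(s \right)} = \left(-54 + s\right) \left(75 + s\right)$ ($t{\left(s \right)} = \left(75 + s\right) \left(s - 54\right) = \left(75 + s\right) \left(-54 + s\right) = \left(-54 + s\right) \left(75 + s\right)$)
$26692 - \frac{1}{-27914 + t{\left(-177 \right)}} = 26692 - \frac{1}{-27914 + \left(-4050 + \left(-177\right)^{2} + 21 \left(-177\right)\right)} = 26692 - \frac{1}{-27914 - -23562} = 26692 - \frac{1}{-27914 + 23562} = 26692 - \frac{1}{-4352} = 26692 - - \frac{1}{4352} = 26692 + \frac{1}{4352} = \frac{116163585}{4352}$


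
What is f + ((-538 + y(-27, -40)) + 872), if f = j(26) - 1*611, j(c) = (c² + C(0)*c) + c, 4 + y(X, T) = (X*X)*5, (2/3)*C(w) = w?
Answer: 4066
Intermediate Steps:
C(w) = 3*w/2
y(X, T) = -4 + 5*X² (y(X, T) = -4 + (X*X)*5 = -4 + X²*5 = -4 + 5*X²)
j(c) = c + c² (j(c) = (c² + ((3/2)*0)*c) + c = (c² + 0*c) + c = (c² + 0) + c = c² + c = c + c²)
f = 91 (f = 26*(1 + 26) - 1*611 = 26*27 - 611 = 702 - 611 = 91)
f + ((-538 + y(-27, -40)) + 872) = 91 + ((-538 + (-4 + 5*(-27)²)) + 872) = 91 + ((-538 + (-4 + 5*729)) + 872) = 91 + ((-538 + (-4 + 3645)) + 872) = 91 + ((-538 + 3641) + 872) = 91 + (3103 + 872) = 91 + 3975 = 4066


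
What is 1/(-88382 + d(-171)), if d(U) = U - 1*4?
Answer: -1/88557 ≈ -1.1292e-5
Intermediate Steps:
d(U) = -4 + U (d(U) = U - 4 = -4 + U)
1/(-88382 + d(-171)) = 1/(-88382 + (-4 - 171)) = 1/(-88382 - 175) = 1/(-88557) = -1/88557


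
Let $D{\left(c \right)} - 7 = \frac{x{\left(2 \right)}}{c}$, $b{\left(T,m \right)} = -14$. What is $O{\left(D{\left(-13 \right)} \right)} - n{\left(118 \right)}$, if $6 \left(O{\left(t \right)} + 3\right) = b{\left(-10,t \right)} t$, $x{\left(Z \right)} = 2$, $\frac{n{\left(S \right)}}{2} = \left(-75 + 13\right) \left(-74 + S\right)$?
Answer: $\frac{212044}{39} \approx 5437.0$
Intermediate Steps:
$n{\left(S \right)} = 9176 - 124 S$ ($n{\left(S \right)} = 2 \left(-75 + 13\right) \left(-74 + S\right) = 2 \left(- 62 \left(-74 + S\right)\right) = 2 \left(4588 - 62 S\right) = 9176 - 124 S$)
$D{\left(c \right)} = 7 + \frac{2}{c}$
$O{\left(t \right)} = -3 - \frac{7 t}{3}$ ($O{\left(t \right)} = -3 + \frac{\left(-14\right) t}{6} = -3 - \frac{7 t}{3}$)
$O{\left(D{\left(-13 \right)} \right)} - n{\left(118 \right)} = \left(-3 - \frac{7 \left(7 + \frac{2}{-13}\right)}{3}\right) - \left(9176 - 14632\right) = \left(-3 - \frac{7 \left(7 + 2 \left(- \frac{1}{13}\right)\right)}{3}\right) - \left(9176 - 14632\right) = \left(-3 - \frac{7 \left(7 - \frac{2}{13}\right)}{3}\right) - -5456 = \left(-3 - \frac{623}{39}\right) + 5456 = - \frac{740}{39} + 5456 = \frac{212044}{39}$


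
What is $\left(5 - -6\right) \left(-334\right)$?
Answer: $-3674$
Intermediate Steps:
$\left(5 - -6\right) \left(-334\right) = \left(5 + 6\right) \left(-334\right) = 11 \left(-334\right) = -3674$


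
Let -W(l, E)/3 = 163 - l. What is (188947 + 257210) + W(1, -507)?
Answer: 445671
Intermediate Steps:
W(l, E) = -489 + 3*l (W(l, E) = -3*(163 - l) = -489 + 3*l)
(188947 + 257210) + W(1, -507) = (188947 + 257210) + (-489 + 3*1) = 446157 + (-489 + 3) = 446157 - 486 = 445671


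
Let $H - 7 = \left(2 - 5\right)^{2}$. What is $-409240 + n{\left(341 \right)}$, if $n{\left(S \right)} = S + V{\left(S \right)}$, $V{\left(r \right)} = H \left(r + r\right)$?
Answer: $-397987$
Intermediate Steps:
$H = 16$ ($H = 7 + \left(2 - 5\right)^{2} = 7 + \left(-3\right)^{2} = 7 + 9 = 16$)
$V{\left(r \right)} = 32 r$ ($V{\left(r \right)} = 16 \left(r + r\right) = 16 \cdot 2 r = 32 r$)
$n{\left(S \right)} = 33 S$ ($n{\left(S \right)} = S + 32 S = 33 S$)
$-409240 + n{\left(341 \right)} = -409240 + 33 \cdot 341 = -409240 + 11253 = -397987$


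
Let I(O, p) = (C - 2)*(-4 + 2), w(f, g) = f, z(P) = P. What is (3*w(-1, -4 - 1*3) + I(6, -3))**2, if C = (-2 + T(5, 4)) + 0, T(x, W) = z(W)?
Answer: 9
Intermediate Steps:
T(x, W) = W
C = 2 (C = (-2 + 4) + 0 = 2 + 0 = 2)
I(O, p) = 0 (I(O, p) = (2 - 2)*(-4 + 2) = 0*(-2) = 0)
(3*w(-1, -4 - 1*3) + I(6, -3))**2 = (3*(-1) + 0)**2 = (-3 + 0)**2 = (-3)**2 = 9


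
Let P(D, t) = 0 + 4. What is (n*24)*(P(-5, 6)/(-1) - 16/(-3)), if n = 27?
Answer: 864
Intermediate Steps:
P(D, t) = 4
(n*24)*(P(-5, 6)/(-1) - 16/(-3)) = (27*24)*(4/(-1) - 16/(-3)) = 648*(4*(-1) - 16*(-⅓)) = 648*(-4 + 16/3) = 648*(4/3) = 864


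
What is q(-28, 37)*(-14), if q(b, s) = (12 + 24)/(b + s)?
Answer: -56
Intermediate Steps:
q(b, s) = 36/(b + s)
q(-28, 37)*(-14) = (36/(-28 + 37))*(-14) = (36/9)*(-14) = (36*(⅑))*(-14) = 4*(-14) = -56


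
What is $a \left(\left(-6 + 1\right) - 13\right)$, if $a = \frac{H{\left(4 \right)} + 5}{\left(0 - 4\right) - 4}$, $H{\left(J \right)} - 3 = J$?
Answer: $27$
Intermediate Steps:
$H{\left(J \right)} = 3 + J$
$a = - \frac{3}{2}$ ($a = \frac{\left(3 + 4\right) + 5}{\left(0 - 4\right) - 4} = \frac{7 + 5}{\left(0 - 4\right) - 4} = \frac{12}{-4 - 4} = \frac{12}{-8} = 12 \left(- \frac{1}{8}\right) = - \frac{3}{2} \approx -1.5$)
$a \left(\left(-6 + 1\right) - 13\right) = - \frac{3 \left(\left(-6 + 1\right) - 13\right)}{2} = - \frac{3 \left(-5 - 13\right)}{2} = \left(- \frac{3}{2}\right) \left(-18\right) = 27$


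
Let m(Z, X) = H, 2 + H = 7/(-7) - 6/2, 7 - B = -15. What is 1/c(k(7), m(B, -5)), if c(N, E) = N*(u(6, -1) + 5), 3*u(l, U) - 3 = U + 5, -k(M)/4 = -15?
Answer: 1/440 ≈ 0.0022727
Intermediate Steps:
B = 22 (B = 7 - 1*(-15) = 7 + 15 = 22)
k(M) = 60 (k(M) = -4*(-15) = 60)
u(l, U) = 8/3 + U/3 (u(l, U) = 1 + (U + 5)/3 = 1 + (5 + U)/3 = 1 + (5/3 + U/3) = 8/3 + U/3)
H = -6 (H = -2 + (7/(-7) - 6/2) = -2 + (7*(-⅐) - 6*½) = -2 + (-1 - 3) = -2 - 4 = -6)
m(Z, X) = -6
c(N, E) = 22*N/3 (c(N, E) = N*((8/3 + (⅓)*(-1)) + 5) = N*((8/3 - ⅓) + 5) = N*(7/3 + 5) = N*(22/3) = 22*N/3)
1/c(k(7), m(B, -5)) = 1/((22/3)*60) = 1/440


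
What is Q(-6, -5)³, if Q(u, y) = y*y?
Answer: 15625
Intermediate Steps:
Q(u, y) = y²
Q(-6, -5)³ = ((-5)²)³ = 25³ = 15625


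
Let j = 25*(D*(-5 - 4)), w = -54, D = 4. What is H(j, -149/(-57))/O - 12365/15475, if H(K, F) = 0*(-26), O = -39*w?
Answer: -2473/3095 ≈ -0.79903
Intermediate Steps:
j = -900 (j = 25*(4*(-5 - 4)) = 25*(4*(-9)) = 25*(-36) = -900)
O = 2106 (O = -39*(-54) = 2106)
H(K, F) = 0
H(j, -149/(-57))/O - 12365/15475 = 0/2106 - 12365/15475 = 0*(1/2106) - 12365*1/15475 = 0 - 2473/3095 = -2473/3095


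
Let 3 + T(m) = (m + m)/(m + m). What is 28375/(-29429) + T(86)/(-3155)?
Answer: -89464267/92848495 ≈ -0.96355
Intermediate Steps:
T(m) = -2 (T(m) = -3 + (m + m)/(m + m) = -3 + (2*m)/((2*m)) = -3 + (2*m)*(1/(2*m)) = -3 + 1 = -2)
28375/(-29429) + T(86)/(-3155) = 28375/(-29429) - 2/(-3155) = 28375*(-1/29429) - 2*(-1/3155) = -28375/29429 + 2/3155 = -89464267/92848495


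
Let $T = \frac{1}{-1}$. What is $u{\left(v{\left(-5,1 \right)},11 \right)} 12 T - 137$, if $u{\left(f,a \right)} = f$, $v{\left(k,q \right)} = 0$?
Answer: $-137$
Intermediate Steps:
$T = -1$
$u{\left(v{\left(-5,1 \right)},11 \right)} 12 T - 137 = 0 \cdot 12 \left(-1\right) - 137 = 0 \left(-12\right) - 137 = 0 - 137 = -137$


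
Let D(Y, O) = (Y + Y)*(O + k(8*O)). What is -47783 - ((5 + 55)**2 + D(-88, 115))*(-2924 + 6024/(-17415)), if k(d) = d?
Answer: -67366249511/129 ≈ -5.2222e+8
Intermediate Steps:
D(Y, O) = 18*O*Y (D(Y, O) = (Y + Y)*(O + 8*O) = (2*Y)*(9*O) = 18*O*Y)
-47783 - ((5 + 55)**2 + D(-88, 115))*(-2924 + 6024/(-17415)) = -47783 - ((5 + 55)**2 + 18*115*(-88))*(-2924 + 6024/(-17415)) = -47783 - (60**2 - 182160)*(-2924 + 6024*(-1/17415)) = -47783 - (3600 - 182160)*(-2924 - 2008/5805) = -47783 - (-178560)*(-16975828)/5805 = -47783 - 1*67360085504/129 = -47783 - 67360085504/129 = -67366249511/129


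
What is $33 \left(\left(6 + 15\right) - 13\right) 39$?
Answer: $10296$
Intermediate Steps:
$33 \left(\left(6 + 15\right) - 13\right) 39 = 33 \left(21 - 13\right) 39 = 33 \cdot 8 \cdot 39 = 264 \cdot 39 = 10296$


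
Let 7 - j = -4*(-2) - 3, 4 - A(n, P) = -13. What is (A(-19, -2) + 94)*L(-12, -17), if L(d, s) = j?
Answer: 222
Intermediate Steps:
A(n, P) = 17 (A(n, P) = 4 - 1*(-13) = 4 + 13 = 17)
j = 2 (j = 7 - (-4*(-2) - 3) = 7 - (8 - 3) = 7 - 1*5 = 7 - 5 = 2)
L(d, s) = 2
(A(-19, -2) + 94)*L(-12, -17) = (17 + 94)*2 = 111*2 = 222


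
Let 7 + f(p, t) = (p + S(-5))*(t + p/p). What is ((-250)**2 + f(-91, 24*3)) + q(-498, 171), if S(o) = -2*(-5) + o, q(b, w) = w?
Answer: 56386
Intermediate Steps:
S(o) = 10 + o
f(p, t) = -7 + (1 + t)*(5 + p) (f(p, t) = -7 + (p + (10 - 5))*(t + p/p) = -7 + (p + 5)*(t + 1) = -7 + (5 + p)*(1 + t) = -7 + (1 + t)*(5 + p))
((-250)**2 + f(-91, 24*3)) + q(-498, 171) = ((-250)**2 + (-2 - 91 + 5*(24*3) - 2184*3)) + 171 = (62500 + (-2 - 91 + 5*72 - 91*72)) + 171 = (62500 + (-2 - 91 + 360 - 6552)) + 171 = (62500 - 6285) + 171 = 56215 + 171 = 56386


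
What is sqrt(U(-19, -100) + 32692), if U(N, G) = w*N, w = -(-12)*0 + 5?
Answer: sqrt(32597) ≈ 180.55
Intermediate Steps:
w = 5 (w = -4*0 + 5 = 0 + 5 = 5)
U(N, G) = 5*N
sqrt(U(-19, -100) + 32692) = sqrt(5*(-19) + 32692) = sqrt(-95 + 32692) = sqrt(32597)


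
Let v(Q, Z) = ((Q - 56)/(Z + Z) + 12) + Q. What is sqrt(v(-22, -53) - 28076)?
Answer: 3*I*sqrt(8765723)/53 ≈ 167.59*I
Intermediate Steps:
v(Q, Z) = 12 + Q + (-56 + Q)/(2*Z) (v(Q, Z) = ((-56 + Q)/((2*Z)) + 12) + Q = ((-56 + Q)*(1/(2*Z)) + 12) + Q = ((-56 + Q)/(2*Z) + 12) + Q = (12 + (-56 + Q)/(2*Z)) + Q = 12 + Q + (-56 + Q)/(2*Z))
sqrt(v(-22, -53) - 28076) = sqrt((-28 + (1/2)*(-22) - 53*(12 - 22))/(-53) - 28076) = sqrt(-(-28 - 11 - 53*(-10))/53 - 28076) = sqrt(-(-28 - 11 + 530)/53 - 28076) = sqrt(-1/53*491 - 28076) = sqrt(-491/53 - 28076) = sqrt(-1488519/53) = 3*I*sqrt(8765723)/53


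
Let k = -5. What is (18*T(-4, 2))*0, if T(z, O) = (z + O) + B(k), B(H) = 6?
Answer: 0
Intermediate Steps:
T(z, O) = 6 + O + z (T(z, O) = (z + O) + 6 = (O + z) + 6 = 6 + O + z)
(18*T(-4, 2))*0 = (18*(6 + 2 - 4))*0 = (18*4)*0 = 72*0 = 0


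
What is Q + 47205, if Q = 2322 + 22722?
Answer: 72249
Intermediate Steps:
Q = 25044
Q + 47205 = 25044 + 47205 = 72249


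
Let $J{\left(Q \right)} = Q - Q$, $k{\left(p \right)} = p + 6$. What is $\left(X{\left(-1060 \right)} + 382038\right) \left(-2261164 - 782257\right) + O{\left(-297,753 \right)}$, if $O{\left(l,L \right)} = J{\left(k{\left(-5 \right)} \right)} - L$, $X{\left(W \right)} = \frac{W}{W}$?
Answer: $-1162705516172$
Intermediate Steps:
$X{\left(W \right)} = 1$
$k{\left(p \right)} = 6 + p$
$J{\left(Q \right)} = 0$
$O{\left(l,L \right)} = - L$ ($O{\left(l,L \right)} = 0 - L = - L$)
$\left(X{\left(-1060 \right)} + 382038\right) \left(-2261164 - 782257\right) + O{\left(-297,753 \right)} = \left(1 + 382038\right) \left(-2261164 - 782257\right) - 753 = 382039 \left(-3043421\right) - 753 = -1162705515419 - 753 = -1162705516172$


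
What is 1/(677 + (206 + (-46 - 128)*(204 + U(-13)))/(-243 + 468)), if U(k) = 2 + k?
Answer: 225/118949 ≈ 0.0018916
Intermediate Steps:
1/(677 + (206 + (-46 - 128)*(204 + U(-13)))/(-243 + 468)) = 1/(677 + (206 + (-46 - 128)*(204 + (2 - 13)))/(-243 + 468)) = 1/(677 + (206 - 174*(204 - 11))/225) = 1/(677 + (206 - 174*193)*(1/225)) = 1/(677 + (206 - 33582)*(1/225)) = 1/(677 - 33376*1/225) = 1/(677 - 33376/225) = 1/(118949/225) = 225/118949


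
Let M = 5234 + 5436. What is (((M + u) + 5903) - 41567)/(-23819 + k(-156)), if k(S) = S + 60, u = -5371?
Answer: 6073/4783 ≈ 1.2697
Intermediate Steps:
M = 10670
k(S) = 60 + S
(((M + u) + 5903) - 41567)/(-23819 + k(-156)) = (((10670 - 5371) + 5903) - 41567)/(-23819 + (60 - 156)) = ((5299 + 5903) - 41567)/(-23819 - 96) = (11202 - 41567)/(-23915) = -30365*(-1/23915) = 6073/4783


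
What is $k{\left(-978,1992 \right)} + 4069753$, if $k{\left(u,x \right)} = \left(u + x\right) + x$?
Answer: $4072759$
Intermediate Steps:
$k{\left(u,x \right)} = u + 2 x$
$k{\left(-978,1992 \right)} + 4069753 = \left(-978 + 2 \cdot 1992\right) + 4069753 = \left(-978 + 3984\right) + 4069753 = 3006 + 4069753 = 4072759$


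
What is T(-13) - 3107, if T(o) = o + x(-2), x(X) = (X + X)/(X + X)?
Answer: -3119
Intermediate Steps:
x(X) = 1 (x(X) = (2*X)/((2*X)) = (2*X)*(1/(2*X)) = 1)
T(o) = 1 + o (T(o) = o + 1 = 1 + o)
T(-13) - 3107 = (1 - 13) - 3107 = -12 - 3107 = -3119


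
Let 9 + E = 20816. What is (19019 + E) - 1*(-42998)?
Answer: 82824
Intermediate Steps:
E = 20807 (E = -9 + 20816 = 20807)
(19019 + E) - 1*(-42998) = (19019 + 20807) - 1*(-42998) = 39826 + 42998 = 82824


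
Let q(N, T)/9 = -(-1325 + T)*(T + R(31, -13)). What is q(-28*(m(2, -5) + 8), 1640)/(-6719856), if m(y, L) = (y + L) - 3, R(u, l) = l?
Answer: 1537515/2239952 ≈ 0.68641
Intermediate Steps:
m(y, L) = -3 + L + y (m(y, L) = (L + y) - 3 = -3 + L + y)
q(N, T) = -9*(-1325 + T)*(-13 + T) (q(N, T) = 9*(-(-1325 + T)*(T - 13)) = 9*(-(-1325 + T)*(-13 + T)) = -9*(-1325 + T)*(-13 + T))
q(-28*(m(2, -5) + 8), 1640)/(-6719856) = (-155025 - 9*1640² + 12042*1640)/(-6719856) = (-155025 - 9*2689600 + 19748880)*(-1/6719856) = (-155025 - 24206400 + 19748880)*(-1/6719856) = -4612545*(-1/6719856) = 1537515/2239952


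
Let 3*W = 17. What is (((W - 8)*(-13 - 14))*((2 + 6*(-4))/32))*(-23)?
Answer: 15939/16 ≈ 996.19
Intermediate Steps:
W = 17/3 (W = (⅓)*17 = 17/3 ≈ 5.6667)
(((W - 8)*(-13 - 14))*((2 + 6*(-4))/32))*(-23) = (((17/3 - 8)*(-13 - 14))*((2 + 6*(-4))/32))*(-23) = ((-7/3*(-27))*((2 - 24)*(1/32)))*(-23) = (63*(-22*1/32))*(-23) = (63*(-11/16))*(-23) = -693/16*(-23) = 15939/16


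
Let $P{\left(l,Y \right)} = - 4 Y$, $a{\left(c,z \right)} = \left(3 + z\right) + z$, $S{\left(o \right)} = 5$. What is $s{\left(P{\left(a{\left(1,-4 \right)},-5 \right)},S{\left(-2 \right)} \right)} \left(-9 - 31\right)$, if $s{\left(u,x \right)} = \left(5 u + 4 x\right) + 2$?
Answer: $-4880$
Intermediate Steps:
$a{\left(c,z \right)} = 3 + 2 z$
$s{\left(u,x \right)} = 2 + 4 x + 5 u$ ($s{\left(u,x \right)} = \left(4 x + 5 u\right) + 2 = 2 + 4 x + 5 u$)
$s{\left(P{\left(a{\left(1,-4 \right)},-5 \right)},S{\left(-2 \right)} \right)} \left(-9 - 31\right) = \left(2 + 4 \cdot 5 + 5 \left(\left(-4\right) \left(-5\right)\right)\right) \left(-9 - 31\right) = \left(2 + 20 + 5 \cdot 20\right) \left(-40\right) = \left(2 + 20 + 100\right) \left(-40\right) = 122 \left(-40\right) = -4880$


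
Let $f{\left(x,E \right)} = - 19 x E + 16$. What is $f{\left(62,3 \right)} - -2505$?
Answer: $-1013$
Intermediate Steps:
$f{\left(x,E \right)} = 16 - 19 E x$ ($f{\left(x,E \right)} = - 19 E x + 16 = 16 - 19 E x$)
$f{\left(62,3 \right)} - -2505 = \left(16 - 57 \cdot 62\right) - -2505 = \left(16 - 3534\right) + 2505 = -3518 + 2505 = -1013$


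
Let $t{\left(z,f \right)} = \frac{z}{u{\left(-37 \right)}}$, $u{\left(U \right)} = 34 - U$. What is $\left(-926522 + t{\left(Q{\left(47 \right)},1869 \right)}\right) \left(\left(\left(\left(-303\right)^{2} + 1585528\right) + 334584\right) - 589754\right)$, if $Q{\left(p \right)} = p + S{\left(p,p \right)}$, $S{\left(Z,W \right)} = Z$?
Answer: $- \frac{93554366251656}{71} \approx -1.3177 \cdot 10^{12}$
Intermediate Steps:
$Q{\left(p \right)} = 2 p$ ($Q{\left(p \right)} = p + p = 2 p$)
$t{\left(z,f \right)} = \frac{z}{71}$ ($t{\left(z,f \right)} = \frac{z}{34 - -37} = \frac{z}{34 + 37} = \frac{z}{71}$)
$\left(-926522 + t{\left(Q{\left(47 \right)},1869 \right)}\right) \left(\left(\left(\left(-303\right)^{2} + 1585528\right) + 334584\right) - 589754\right) = \left(-926522 + \frac{2 \cdot 47}{71}\right) \left(\left(\left(\left(-303\right)^{2} + 1585528\right) + 334584\right) - 589754\right) = \left(-926522 + \frac{1}{71} \cdot 94\right) \left(\left(\left(91809 + 1585528\right) + 334584\right) - 589754\right) = \left(-926522 + \frac{94}{71}\right) \left(\left(1677337 + 334584\right) - 589754\right) = - \frac{65782968 \left(2011921 - 589754\right)}{71} = \left(- \frac{65782968}{71}\right) 1422167 = - \frac{93554366251656}{71}$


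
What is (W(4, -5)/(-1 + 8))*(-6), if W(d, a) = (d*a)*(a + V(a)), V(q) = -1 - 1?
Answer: -120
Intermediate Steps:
V(q) = -2
W(d, a) = a*d*(-2 + a) (W(d, a) = (d*a)*(a - 2) = (a*d)*(-2 + a) = a*d*(-2 + a))
(W(4, -5)/(-1 + 8))*(-6) = ((-5*4*(-2 - 5))/(-1 + 8))*(-6) = ((-5*4*(-7))/7)*(-6) = ((1/7)*140)*(-6) = 20*(-6) = -120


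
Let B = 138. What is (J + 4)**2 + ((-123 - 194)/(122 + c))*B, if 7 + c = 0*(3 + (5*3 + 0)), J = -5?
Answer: -1897/5 ≈ -379.40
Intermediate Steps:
c = -7 (c = -7 + 0*(3 + (5*3 + 0)) = -7 + 0*(3 + (15 + 0)) = -7 + 0*(3 + 15) = -7 + 0*18 = -7 + 0 = -7)
(J + 4)**2 + ((-123 - 194)/(122 + c))*B = (-5 + 4)**2 + ((-123 - 194)/(122 - 7))*138 = (-1)**2 - 317/115*138 = 1 - 317*1/115*138 = 1 - 317/115*138 = 1 - 1902/5 = -1897/5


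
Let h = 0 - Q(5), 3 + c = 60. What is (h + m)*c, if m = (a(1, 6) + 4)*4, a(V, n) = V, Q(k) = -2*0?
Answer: 1140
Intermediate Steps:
Q(k) = 0
c = 57 (c = -3 + 60 = 57)
h = 0 (h = 0 - 1*0 = 0 + 0 = 0)
m = 20 (m = (1 + 4)*4 = 5*4 = 20)
(h + m)*c = (0 + 20)*57 = 20*57 = 1140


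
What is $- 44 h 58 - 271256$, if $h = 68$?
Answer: $-444792$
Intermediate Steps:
$- 44 h 58 - 271256 = \left(-44\right) 68 \cdot 58 - 271256 = \left(-2992\right) 58 - 271256 = -173536 - 271256 = -444792$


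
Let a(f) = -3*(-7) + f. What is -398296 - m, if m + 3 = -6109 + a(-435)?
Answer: -391770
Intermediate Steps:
a(f) = 21 + f
m = -6526 (m = -3 + (-6109 + (21 - 435)) = -3 + (-6109 - 414) = -3 - 6523 = -6526)
-398296 - m = -398296 - 1*(-6526) = -398296 + 6526 = -391770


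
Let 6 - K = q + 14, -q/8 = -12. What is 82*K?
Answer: -8528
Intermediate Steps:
q = 96 (q = -8*(-12) = 96)
K = -104 (K = 6 - (96 + 14) = 6 - 1*110 = 6 - 110 = -104)
82*K = 82*(-104) = -8528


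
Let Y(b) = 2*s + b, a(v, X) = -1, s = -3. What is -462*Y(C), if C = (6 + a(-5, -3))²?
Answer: -8778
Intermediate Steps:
C = 25 (C = (6 - 1)² = 5² = 25)
Y(b) = -6 + b (Y(b) = 2*(-3) + b = -6 + b)
-462*Y(C) = -462*(-6 + 25) = -462*19 = -8778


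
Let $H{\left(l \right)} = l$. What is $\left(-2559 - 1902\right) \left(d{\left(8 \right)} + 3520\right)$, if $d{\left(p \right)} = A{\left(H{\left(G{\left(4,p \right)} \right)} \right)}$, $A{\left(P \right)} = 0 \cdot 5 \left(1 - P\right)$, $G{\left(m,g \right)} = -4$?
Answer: $-15702720$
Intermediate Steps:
$A{\left(P \right)} = 0$ ($A{\left(P \right)} = 0 \left(1 - P\right) = 0$)
$d{\left(p \right)} = 0$
$\left(-2559 - 1902\right) \left(d{\left(8 \right)} + 3520\right) = \left(-2559 - 1902\right) \left(0 + 3520\right) = \left(-4461\right) 3520 = -15702720$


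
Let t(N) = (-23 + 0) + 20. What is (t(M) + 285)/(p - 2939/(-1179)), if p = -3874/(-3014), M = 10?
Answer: 250522173/3356398 ≈ 74.640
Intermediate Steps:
t(N) = -3 (t(N) = -23 + 20 = -3)
p = 1937/1507 (p = -3874*(-1/3014) = 1937/1507 ≈ 1.2853)
(t(M) + 285)/(p - 2939/(-1179)) = (-3 + 285)/(1937/1507 - 2939/(-1179)) = 282/(1937/1507 - 2939*(-1/1179)) = 282/(1937/1507 + 2939/1179) = 282/(6712796/1776753) = 282*(1776753/6712796) = 250522173/3356398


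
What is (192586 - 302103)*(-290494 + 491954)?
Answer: -22063294820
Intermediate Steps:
(192586 - 302103)*(-290494 + 491954) = -109517*201460 = -22063294820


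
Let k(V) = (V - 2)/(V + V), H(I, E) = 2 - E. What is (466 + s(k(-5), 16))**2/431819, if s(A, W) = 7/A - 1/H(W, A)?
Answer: 38167684/72977411 ≈ 0.52301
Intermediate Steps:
k(V) = (-2 + V)/(2*V) (k(V) = (-2 + V)/((2*V)) = (-2 + V)*(1/(2*V)) = (-2 + V)/(2*V))
s(A, W) = -1/(2 - A) + 7/A (s(A, W) = 7/A - 1/(2 - A) = -1/(2 - A) + 7/A)
(466 + s(k(-5), 16))**2/431819 = (466 + 2*(-7 + 4*((1/2)*(-2 - 5)/(-5)))/((((1/2)*(-2 - 5)/(-5)))*(-2 + (1/2)*(-2 - 5)/(-5))))**2/431819 = (466 + 2*(-7 + 4*((1/2)*(-1/5)*(-7)))/((((1/2)*(-1/5)*(-7)))*(-2 + (1/2)*(-1/5)*(-7))))**2*(1/431819) = (466 + 2*(-7 + 4*(7/10))/((7/10)*(-2 + 7/10)))**2*(1/431819) = (466 + 2*(10/7)*(-7 + 14/5)/(-13/10))**2*(1/431819) = (466 + 2*(10/7)*(-10/13)*(-21/5))**2*(1/431819) = (466 + 120/13)**2*(1/431819) = (6178/13)**2*(1/431819) = (38167684/169)*(1/431819) = 38167684/72977411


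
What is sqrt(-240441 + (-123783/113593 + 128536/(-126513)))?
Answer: 4*I*sqrt(344844484549136684730281)/4790330403 ≈ 490.35*I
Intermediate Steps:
sqrt(-240441 + (-123783/113593 + 128536/(-126513))) = sqrt(-240441 + (-123783*1/113593 + 128536*(-1/126513))) = sqrt(-240441 + (-123783/113593 - 128536/126513)) = sqrt(-240441 - 30260948527/14370991209) = sqrt(-3455405758231696/14370991209) = 4*I*sqrt(344844484549136684730281)/4790330403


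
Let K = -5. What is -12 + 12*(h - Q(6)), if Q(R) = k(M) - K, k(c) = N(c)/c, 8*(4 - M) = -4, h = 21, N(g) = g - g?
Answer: 180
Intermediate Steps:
N(g) = 0
M = 9/2 (M = 4 - 1/8*(-4) = 4 + 1/2 = 9/2 ≈ 4.5000)
k(c) = 0 (k(c) = 0/c = 0)
Q(R) = 5 (Q(R) = 0 - 1*(-5) = 0 + 5 = 5)
-12 + 12*(h - Q(6)) = -12 + 12*(21 - 1*5) = -12 + 12*(21 - 5) = -12 + 12*16 = -12 + 192 = 180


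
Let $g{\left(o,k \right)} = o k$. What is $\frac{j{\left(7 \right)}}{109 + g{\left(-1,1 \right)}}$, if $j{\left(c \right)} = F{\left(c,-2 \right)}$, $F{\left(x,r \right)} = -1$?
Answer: $- \frac{1}{108} \approx -0.0092593$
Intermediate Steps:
$g{\left(o,k \right)} = k o$
$j{\left(c \right)} = -1$
$\frac{j{\left(7 \right)}}{109 + g{\left(-1,1 \right)}} = \frac{1}{109 + 1 \left(-1\right)} \left(-1\right) = \frac{1}{109 - 1} \left(-1\right) = \frac{1}{108} \left(-1\right) = - \frac{1}{108}$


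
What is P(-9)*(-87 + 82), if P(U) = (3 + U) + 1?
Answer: 25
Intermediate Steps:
P(U) = 4 + U
P(-9)*(-87 + 82) = (4 - 9)*(-87 + 82) = -5*(-5) = 25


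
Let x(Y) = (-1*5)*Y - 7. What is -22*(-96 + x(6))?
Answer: 2926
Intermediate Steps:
x(Y) = -7 - 5*Y (x(Y) = -5*Y - 7 = -7 - 5*Y)
-22*(-96 + x(6)) = -22*(-96 + (-7 - 5*6)) = -22*(-96 + (-7 - 30)) = -22*(-96 - 37) = -22*(-133) = 2926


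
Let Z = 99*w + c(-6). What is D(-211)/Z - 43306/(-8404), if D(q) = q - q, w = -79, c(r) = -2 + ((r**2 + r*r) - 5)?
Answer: 21653/4202 ≈ 5.1530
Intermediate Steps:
c(r) = -7 + 2*r**2 (c(r) = -2 + ((r**2 + r**2) - 5) = -2 + (2*r**2 - 5) = -2 + (-5 + 2*r**2) = -7 + 2*r**2)
D(q) = 0
Z = -7756 (Z = 99*(-79) + (-7 + 2*(-6)**2) = -7821 + (-7 + 2*36) = -7821 + (-7 + 72) = -7821 + 65 = -7756)
D(-211)/Z - 43306/(-8404) = 0/(-7756) - 43306/(-8404) = 0*(-1/7756) - 43306*(-1/8404) = 0 + 21653/4202 = 21653/4202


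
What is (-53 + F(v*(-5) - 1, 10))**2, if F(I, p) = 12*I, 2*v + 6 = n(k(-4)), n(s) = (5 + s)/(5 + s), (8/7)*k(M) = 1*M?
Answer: 7225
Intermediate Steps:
k(M) = 7*M/8 (k(M) = 7*(1*M)/8 = 7*M/8)
n(s) = 1
v = -5/2 (v = -3 + (1/2)*1 = -3 + 1/2 = -5/2 ≈ -2.5000)
(-53 + F(v*(-5) - 1, 10))**2 = (-53 + 12*(-5/2*(-5) - 1))**2 = (-53 + 12*(25/2 - 1))**2 = (-53 + 12*(23/2))**2 = (-53 + 138)**2 = 85**2 = 7225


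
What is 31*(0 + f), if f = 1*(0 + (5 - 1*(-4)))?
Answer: 279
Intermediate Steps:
f = 9 (f = 1*(0 + (5 + 4)) = 1*(0 + 9) = 1*9 = 9)
31*(0 + f) = 31*(0 + 9) = 31*9 = 279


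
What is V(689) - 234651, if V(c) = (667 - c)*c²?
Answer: -10678513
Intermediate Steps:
V(c) = c²*(667 - c)
V(689) - 234651 = 689²*(667 - 1*689) - 234651 = 474721*(667 - 689) - 234651 = 474721*(-22) - 234651 = -10443862 - 234651 = -10678513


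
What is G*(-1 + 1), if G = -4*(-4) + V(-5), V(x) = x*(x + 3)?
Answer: 0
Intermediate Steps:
V(x) = x*(3 + x)
G = 26 (G = -4*(-4) - 5*(3 - 5) = 16 - 5*(-2) = 16 + 10 = 26)
G*(-1 + 1) = 26*(-1 + 1) = 26*0 = 0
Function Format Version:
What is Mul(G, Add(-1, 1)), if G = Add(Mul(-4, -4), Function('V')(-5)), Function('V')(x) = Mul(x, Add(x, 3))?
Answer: 0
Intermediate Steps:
Function('V')(x) = Mul(x, Add(3, x))
G = 26 (G = Add(Mul(-4, -4), Mul(-5, Add(3, -5))) = Add(16, Mul(-5, -2)) = Add(16, 10) = 26)
Mul(G, Add(-1, 1)) = Mul(26, Add(-1, 1)) = Mul(26, 0) = 0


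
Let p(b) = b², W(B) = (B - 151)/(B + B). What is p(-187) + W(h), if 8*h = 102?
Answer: 3566285/102 ≈ 34964.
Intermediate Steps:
h = 51/4 (h = (⅛)*102 = 51/4 ≈ 12.750)
W(B) = (-151 + B)/(2*B) (W(B) = (-151 + B)/((2*B)) = (-151 + B)*(1/(2*B)) = (-151 + B)/(2*B))
p(-187) + W(h) = (-187)² + (-151 + 51/4)/(2*(51/4)) = 34969 + (½)*(4/51)*(-553/4) = 34969 - 553/102 = 3566285/102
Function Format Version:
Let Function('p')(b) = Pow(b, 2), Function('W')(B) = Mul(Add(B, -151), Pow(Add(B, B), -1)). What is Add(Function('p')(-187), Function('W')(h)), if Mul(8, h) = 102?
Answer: Rational(3566285, 102) ≈ 34964.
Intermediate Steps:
h = Rational(51, 4) (h = Mul(Rational(1, 8), 102) = Rational(51, 4) ≈ 12.750)
Function('W')(B) = Mul(Rational(1, 2), Pow(B, -1), Add(-151, B)) (Function('W')(B) = Mul(Add(-151, B), Pow(Mul(2, B), -1)) = Mul(Add(-151, B), Mul(Rational(1, 2), Pow(B, -1))) = Mul(Rational(1, 2), Pow(B, -1), Add(-151, B)))
Add(Function('p')(-187), Function('W')(h)) = Add(Pow(-187, 2), Mul(Rational(1, 2), Pow(Rational(51, 4), -1), Add(-151, Rational(51, 4)))) = Add(34969, Mul(Rational(1, 2), Rational(4, 51), Rational(-553, 4))) = Add(34969, Rational(-553, 102)) = Rational(3566285, 102)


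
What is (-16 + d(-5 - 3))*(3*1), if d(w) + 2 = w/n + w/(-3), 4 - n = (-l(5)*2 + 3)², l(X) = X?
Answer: -682/15 ≈ -45.467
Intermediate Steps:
n = -45 (n = 4 - (-1*5*2 + 3)² = 4 - (-5*2 + 3)² = 4 - (-10 + 3)² = 4 - 1*(-7)² = 4 - 1*49 = 4 - 49 = -45)
d(w) = -2 - 16*w/45 (d(w) = -2 + (w/(-45) + w/(-3)) = -2 + (w*(-1/45) + w*(-⅓)) = -2 + (-w/45 - w/3) = -2 - 16*w/45)
(-16 + d(-5 - 3))*(3*1) = (-16 + (-2 - 16*(-5 - 3)/45))*(3*1) = (-16 + (-2 - 16/45*(-8)))*3 = (-16 + (-2 + 128/45))*3 = (-16 + 38/45)*3 = -682/45*3 = -682/15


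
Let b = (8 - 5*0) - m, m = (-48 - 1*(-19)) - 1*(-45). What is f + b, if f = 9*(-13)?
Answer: -125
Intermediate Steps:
m = 16 (m = (-48 + 19) + 45 = -29 + 45 = 16)
f = -117
b = -8 (b = (8 - 5*0) - 1*16 = (8 + 0) - 16 = 8 - 16 = -8)
f + b = -117 - 8 = -125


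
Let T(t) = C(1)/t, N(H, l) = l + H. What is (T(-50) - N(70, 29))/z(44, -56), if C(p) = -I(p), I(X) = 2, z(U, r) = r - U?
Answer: 1237/1250 ≈ 0.98960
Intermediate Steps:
N(H, l) = H + l
C(p) = -2 (C(p) = -1*2 = -2)
T(t) = -2/t
(T(-50) - N(70, 29))/z(44, -56) = (-2/(-50) - (70 + 29))/(-56 - 1*44) = (-2*(-1/50) - 1*99)/(-56 - 44) = (1/25 - 99)/(-100) = -2474/25*(-1/100) = 1237/1250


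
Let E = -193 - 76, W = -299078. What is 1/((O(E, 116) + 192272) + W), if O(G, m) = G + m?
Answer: -1/106959 ≈ -9.3494e-6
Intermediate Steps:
E = -269
1/((O(E, 116) + 192272) + W) = 1/(((-269 + 116) + 192272) - 299078) = 1/((-153 + 192272) - 299078) = 1/(192119 - 299078) = 1/(-106959) = -1/106959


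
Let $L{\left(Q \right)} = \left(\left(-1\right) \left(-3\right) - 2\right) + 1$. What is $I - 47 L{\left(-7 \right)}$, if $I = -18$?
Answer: $-112$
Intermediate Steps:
$L{\left(Q \right)} = 2$ ($L{\left(Q \right)} = \left(3 - 2\right) + 1 = 1 + 1 = 2$)
$I - 47 L{\left(-7 \right)} = -18 - 94 = -112$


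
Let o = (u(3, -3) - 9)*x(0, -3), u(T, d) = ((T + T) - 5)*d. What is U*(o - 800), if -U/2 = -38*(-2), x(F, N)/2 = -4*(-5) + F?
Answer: 194560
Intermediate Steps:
x(F, N) = 40 + 2*F (x(F, N) = 2*(-4*(-5) + F) = 2*(20 + F) = 40 + 2*F)
u(T, d) = d*(-5 + 2*T) (u(T, d) = (2*T - 5)*d = (-5 + 2*T)*d = d*(-5 + 2*T))
U = -152 (U = -(-76)*(-2) = -2*76 = -152)
o = -480 (o = (-3*(-5 + 2*3) - 9)*(40 + 2*0) = (-3*(-5 + 6) - 9)*(40 + 0) = (-3*1 - 9)*40 = (-3 - 9)*40 = -12*40 = -480)
U*(o - 800) = -152*(-480 - 800) = -152*(-1280) = 194560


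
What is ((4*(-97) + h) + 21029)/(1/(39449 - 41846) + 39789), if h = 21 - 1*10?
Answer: 12375711/23843558 ≈ 0.51904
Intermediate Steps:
h = 11 (h = 21 - 10 = 11)
((4*(-97) + h) + 21029)/(1/(39449 - 41846) + 39789) = ((4*(-97) + 11) + 21029)/(1/(39449 - 41846) + 39789) = ((-388 + 11) + 21029)/(1/(-2397) + 39789) = (-377 + 21029)/(-1/2397 + 39789) = 20652/(95374232/2397) = 20652*(2397/95374232) = 12375711/23843558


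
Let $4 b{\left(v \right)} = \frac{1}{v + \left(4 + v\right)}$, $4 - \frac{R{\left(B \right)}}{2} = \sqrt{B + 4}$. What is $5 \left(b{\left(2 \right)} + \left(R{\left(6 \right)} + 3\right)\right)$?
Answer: $\frac{1765}{32} - 10 \sqrt{10} \approx 23.533$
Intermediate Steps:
$R{\left(B \right)} = 8 - 2 \sqrt{4 + B}$ ($R{\left(B \right)} = 8 - 2 \sqrt{B + 4} = 8 - 2 \sqrt{4 + B}$)
$b{\left(v \right)} = \frac{1}{4 \left(4 + 2 v\right)}$ ($b{\left(v \right)} = \frac{1}{4 \left(v + \left(4 + v\right)\right)} = \frac{1}{4 \left(4 + 2 v\right)}$)
$5 \left(b{\left(2 \right)} + \left(R{\left(6 \right)} + 3\right)\right) = 5 \left(\frac{1}{8 \left(2 + 2\right)} + \left(\left(8 - 2 \sqrt{4 + 6}\right) + 3\right)\right) = 5 \left(\frac{1}{8 \cdot 4} + \left(\left(8 - 2 \sqrt{10}\right) + 3\right)\right) = 5 \left(\frac{1}{8} \cdot \frac{1}{4} + \left(11 - 2 \sqrt{10}\right)\right) = 5 \left(\frac{1}{32} + \left(11 - 2 \sqrt{10}\right)\right) = 5 \left(\frac{353}{32} - 2 \sqrt{10}\right) = \frac{1765}{32} - 10 \sqrt{10}$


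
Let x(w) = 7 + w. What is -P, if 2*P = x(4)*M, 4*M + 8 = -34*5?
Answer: 979/4 ≈ 244.75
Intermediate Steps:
M = -89/2 (M = -2 + (-34*5)/4 = -2 + (1/4)*(-170) = -2 - 85/2 = -89/2 ≈ -44.500)
P = -979/4 (P = ((7 + 4)*(-89/2))/2 = (11*(-89/2))/2 = (1/2)*(-979/2) = -979/4 ≈ -244.75)
-P = -1*(-979/4) = 979/4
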